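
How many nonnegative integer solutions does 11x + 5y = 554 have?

10

gcd(11, 5) = 1  (11 = 2×5 + 1, 5 = 5×1).
Back-substituting, 11×(1) + 5×(-2) = 1.
Scale by 554: one solution is (554, -1108). Reduce x mod 5: (4, 102).
General: x = 4 + 5t, y = 102 - 11t.
x ≥ 0 ⇒ t ≥ 0; y ≥ 0 ⇒ t ≤ 9. So t ∈ [0, 9]: 10 solutions.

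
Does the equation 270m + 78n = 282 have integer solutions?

gcd(270, 78) = 6.
6 divides 282, so integer solutions exist.

yes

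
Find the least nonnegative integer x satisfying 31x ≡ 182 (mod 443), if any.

gcd(443, 31) = 1  (443 = 14×31 + 9, 31 = 3×9 + 4, 9 = 2×4 + 1, 4 = 4×1).
1 divides 182, so solutions exist.
Back-substituting, 31×(-100) + 443×(7) = 1.
So 31×(-100) ≡ 1 (mod 443); multiply by 182: x ≡ -18200 (mod 443).
Smallest nonnegative: x = -18200 mod 443 = 406.

406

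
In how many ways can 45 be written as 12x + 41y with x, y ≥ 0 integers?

0

gcd(41, 12) = 1  (41 = 3×12 + 5, 12 = 2×5 + 2, 5 = 2×2 + 1, 2 = 2×1).
Back-substituting, 12×(-17) + 41×(5) = 1.
Scale by 45: one solution is (-765, 225). Reduce x mod 41: (14, -3).
General: x = 14 + 41t, y = -3 - 12t.
x ≥ 0 ⇒ t ≥ 0; y ≥ 0 ⇒ t ≤ -1. So t ∈ [0, -1]: 0 solutions.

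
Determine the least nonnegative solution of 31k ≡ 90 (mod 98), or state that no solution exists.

44

gcd(98, 31) = 1.
1 divides 90, so solutions exist.
By Bézout, 31×(19) + 98×(-6) = 1.
So 31×(19) ≡ 1 (mod 98); multiply by 90: k ≡ 1710 (mod 98).
Smallest nonnegative: k = 1710 mod 98 = 44.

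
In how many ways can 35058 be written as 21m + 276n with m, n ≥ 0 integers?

gcd(276, 21):
  276 = 13·21 + 3
  21 = 7·3
so gcd(276, 21) = 3.
Back-substitute for Bézout coefficients:
  3 = 276 - 13·21
  ... = 21·(-13) + 276·(1)
Scale by 11686: one solution is (-151918, 11686). Reduce m mod 92: (66, 122).
General: m = 66 + 92t, n = 122 - 7t.
m ≥ 0 ⇒ t ≥ 0; n ≥ 0 ⇒ t ≤ 17. So t ∈ [0, 17]: 18 solutions.

18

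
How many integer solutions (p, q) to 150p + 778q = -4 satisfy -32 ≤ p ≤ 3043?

8

gcd(778, 150):
  778 = 5·150 + 28
  150 = 5·28 + 10
  28 = 2·10 + 8
  10 = 1·8 + 2
  8 = 4·2
so gcd(778, 150) = 2.
Back-substitute for Bézout coefficients:
  2 = 10 - 1·8
  ... = 150·(83) + 778·(-16)
Scale by -2: particular solution (-166, 32); reduce p mod 389: (223, -43).
General solution: p = 223 + 389t, q = -43 - 75t for integer t.
-32 ≤ 223 + 389t ≤ 3043 gives t ∈ [0, 7], which is 8 values.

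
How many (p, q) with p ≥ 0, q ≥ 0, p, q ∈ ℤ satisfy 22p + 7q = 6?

gcd(22, 7) = 1  (22 = 3×7 + 1, 7 = 7×1).
Back-substituting, 22×(1) + 7×(-3) = 1.
Scale by 6: one solution is (6, -18). Reduce p mod 7: (6, -18).
General: p = 6 + 7t, q = -18 - 22t.
p ≥ 0 ⇒ t ≥ 0; q ≥ 0 ⇒ t ≤ -1. So t ∈ [0, -1]: 0 solutions.

0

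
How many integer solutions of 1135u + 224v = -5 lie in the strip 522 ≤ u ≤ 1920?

gcd(1135, 224) = 1  (1135 = 5·224 + 15, 224 = 14·15 + 14, 15 = 1·14 + 1, 14 = 14·1).
Back-substituting, 1135·(15) + 224·(-76) = 1.
Scale by -5: particular solution (-75, 380); reduce u mod 224: (149, -755).
General solution: u = 149 + 224t, v = -755 - 1135t for integer t.
522 ≤ 149 + 224t ≤ 1920 gives t ∈ [2, 7], which is 6 values.

6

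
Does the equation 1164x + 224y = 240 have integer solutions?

gcd(1164, 224) = 4  (1164 = 5×224 + 44, 224 = 5×44 + 4, 44 = 11×4).
4 divides 240, so integer solutions exist.

yes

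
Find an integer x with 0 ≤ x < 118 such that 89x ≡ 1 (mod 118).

gcd(118, 89) = 1  (118 = 1·89 + 29, 89 = 3·29 + 2, 29 = 14·2 + 1, 2 = 2·1).
Back-substituting, 89·(-57) + 118·(43) = 1.
So 89·-57 ≡ 1 (mod 118), and -57 mod 118 = 61.

61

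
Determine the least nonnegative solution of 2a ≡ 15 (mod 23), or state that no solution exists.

gcd(23, 2):
  23 = 11·2 + 1
  2 = 2·1
so gcd(23, 2) = 1.
1 divides 15, so solutions exist.
Back-substitute for Bézout coefficients:
  1 = 23 - 11·2
  ... = 2·(-11) + 23·(1)
So 2·(-11) ≡ 1 (mod 23); multiply by 15: a ≡ -165 (mod 23).
Smallest nonnegative: a = -165 mod 23 = 19.

19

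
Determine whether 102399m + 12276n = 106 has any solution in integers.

no

gcd(102399, 12276) = 33  (102399 = 8·12276 + 4191, 12276 = 2·4191 + 3894, 4191 = 1·3894 + 297, 3894 = 13·297 + 33, 297 = 9·33).
33 does not divide 106 (remainder 7), so no integer solutions.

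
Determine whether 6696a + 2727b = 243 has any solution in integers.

gcd(6696, 2727):
  6696 = 2·2727 + 1242
  2727 = 2·1242 + 243
  1242 = 5·243 + 27
  243 = 9·27
so gcd(6696, 2727) = 27.
27 divides 243, so integer solutions exist.

yes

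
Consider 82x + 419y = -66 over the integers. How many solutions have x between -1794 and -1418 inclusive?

1

gcd(419, 82) = 1.
By Bézout, 82*(46) + 419*(-9) = 1.
Particular solution: (316, -62).
General solution: x = 316 + 419t, y = -62 - 82t for integer t.
-1794 ≤ 316 + 419t ≤ -1418 gives t ∈ [-5, -5], which is 1 value.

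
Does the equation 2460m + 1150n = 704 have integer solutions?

no

gcd(2460, 1150):
  2460 = 2×1150 + 160
  1150 = 7×160 + 30
  160 = 5×30 + 10
  30 = 3×10
so gcd(2460, 1150) = 10.
10 does not divide 704 (remainder 4), so no integer solutions.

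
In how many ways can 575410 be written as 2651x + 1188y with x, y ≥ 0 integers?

2

gcd(2651, 1188) = 11  (2651 = 2·1188 + 275, 1188 = 4·275 + 88, 275 = 3·88 + 11, 88 = 8·11).
Back-substituting, 2651·(13) + 1188·(-29) = 11.
Scale by 52310: one solution is (680030, -1516990). Reduce x mod 108: (62, 346).
General: x = 62 + 108t, y = 346 - 241t.
x ≥ 0 ⇒ t ≥ 0; y ≥ 0 ⇒ t ≤ 1. So t ∈ [0, 1]: 2 solutions.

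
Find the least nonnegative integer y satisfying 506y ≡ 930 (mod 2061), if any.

gcd(2061, 506):
  2061 = 4×506 + 37
  506 = 13×37 + 25
  37 = 1×25 + 12
  25 = 2×12 + 1
  12 = 12×1
so gcd(2061, 506) = 1.
1 divides 930, so solutions exist.
Back-substitute for Bézout coefficients:
  1 = 25 - 2×12
  ... = 506×(167) + 2061×(-41)
So 506×(167) ≡ 1 (mod 2061); multiply by 930: y ≡ 155310 (mod 2061).
Smallest nonnegative: y = 155310 mod 2061 = 735.

735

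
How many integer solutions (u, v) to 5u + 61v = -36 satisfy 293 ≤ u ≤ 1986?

gcd(61, 5) = 1  (61 = 12·5 + 1, 5 = 5·1).
Back-substituting, 5·(-12) + 61·(1) = 1.
Scale by -36: particular solution (432, -36); reduce u mod 61: (5, -1).
General solution: u = 5 + 61t, v = -1 - 5t for integer t.
293 ≤ 5 + 61t ≤ 1986 gives t ∈ [5, 32], which is 28 values.

28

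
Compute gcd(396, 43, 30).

gcd(396, 43) = 1.
gcd(1, 30) = 1.

1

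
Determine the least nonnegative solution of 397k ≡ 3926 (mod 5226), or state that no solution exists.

260

gcd(5226, 397) = 1  (5226 = 13×397 + 65, 397 = 6×65 + 7, 65 = 9×7 + 2, 7 = 3×2 + 1, 2 = 2×1).
1 divides 3926, so solutions exist.
Back-substituting, 397×(2251) + 5226×(-171) = 1.
So 397×(2251) ≡ 1 (mod 5226); multiply by 3926: k ≡ 8837426 (mod 5226).
Smallest nonnegative: k = 8837426 mod 5226 = 260.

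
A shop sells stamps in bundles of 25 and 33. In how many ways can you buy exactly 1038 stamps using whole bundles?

Need nonnegative integers with 25j + 33k = 1038.
gcd(25, 33) = 1, and 25·(4) + 33·(-3) = 1.
So (j₀, k₀) = (4152, -3114); general j = 4152 + 33t, k = -3114 - 25t.
j ≥ 0 ⇒ t ≥ -125; k ≥ 0 ⇒ t ≤ -125. That's 1 value of t.

1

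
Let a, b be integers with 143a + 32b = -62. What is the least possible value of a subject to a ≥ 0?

30

gcd(143, 32) = 1.
1 divides -62, so solutions exist.
By Bézout, 143×(15) + 32×(-67) = 1.
Scale by -62/1 = -62: (a₀, b₀) = (-930, 4154).
General solution: a = -930 + 32t, b = 4154 - 143t for integer t.
a ≥ 0: smallest is -930 mod 32 = 30 (at t = 30), with b = -136.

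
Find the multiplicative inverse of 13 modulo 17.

gcd(17, 13) = 1.
By Bézout, 13·(4) + 17·(-3) = 1.
So 13·4 ≡ 1 (mod 17), and 4 mod 17 = 4.

4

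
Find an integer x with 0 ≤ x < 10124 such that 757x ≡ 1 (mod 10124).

gcd(10124, 757):
  10124 = 13×757 + 283
  757 = 2×283 + 191
  283 = 1×191 + 92
  191 = 2×92 + 7
  92 = 13×7 + 1
  7 = 7×1
so gcd(10124, 757) = 1.
Back-substitute for Bézout coefficients:
  1 = 92 - 13×7
  ... = 757×(-1431) + 10124×(107)
So 757×-1431 ≡ 1 (mod 10124), and -1431 mod 10124 = 8693.

8693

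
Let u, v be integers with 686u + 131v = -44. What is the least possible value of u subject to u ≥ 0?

100

gcd(686, 131):
  686 = 5×131 + 31
  131 = 4×31 + 7
  31 = 4×7 + 3
  7 = 2×3 + 1
  3 = 3×1
so gcd(686, 131) = 1.
1 divides -44, so solutions exist.
Back-substitute for Bézout coefficients:
  1 = 7 - 2×3
  ... = 686×(-38) + 131×(199)
Scale by -44/1 = -44: (u₀, v₀) = (1672, -8756).
General solution: u = 1672 + 131t, v = -8756 - 686t for integer t.
u ≥ 0: smallest is 1672 mod 131 = 100 (at t = -12), with v = -524.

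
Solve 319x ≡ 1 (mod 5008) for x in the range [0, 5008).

3391

gcd(5008, 319):
  5008 = 15·319 + 223
  319 = 1·223 + 96
  223 = 2·96 + 31
  96 = 3·31 + 3
  31 = 10·3 + 1
  3 = 3·1
so gcd(5008, 319) = 1.
Back-substitute for Bézout coefficients:
  1 = 31 - 10·3
  ... = 319·(-1617) + 5008·(103)
So 319·-1617 ≡ 1 (mod 5008), and -1617 mod 5008 = 3391.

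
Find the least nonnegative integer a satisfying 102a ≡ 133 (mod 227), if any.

gcd(227, 102) = 1.
1 divides 133, so solutions exist.
By Bézout, 102*(69) + 227*(-31) = 1.
So 102*(69) ≡ 1 (mod 227); multiply by 133: a ≡ 9177 (mod 227).
Smallest nonnegative: a = 9177 mod 227 = 97.

97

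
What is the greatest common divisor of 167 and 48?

gcd(167, 48):
  167 = 3·48 + 23
  48 = 2·23 + 2
  23 = 11·2 + 1
  2 = 2·1
so gcd(167, 48) = 1.

1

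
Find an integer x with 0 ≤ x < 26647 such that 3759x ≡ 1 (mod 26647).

22259

gcd(26647, 3759) = 1  (26647 = 7*3759 + 334, 3759 = 11*334 + 85, 334 = 3*85 + 79, 85 = 1*79 + 6, 79 = 13*6 + 1, 6 = 6*1).
Back-substituting, 3759*(-4388) + 26647*(619) = 1.
So 3759*-4388 ≡ 1 (mod 26647), and -4388 mod 26647 = 22259.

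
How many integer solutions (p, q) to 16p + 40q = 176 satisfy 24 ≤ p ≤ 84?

12

gcd(40, 16) = 8  (40 = 2*16 + 8, 16 = 2*8).
Back-substituting, 16*(-2) + 40*(1) = 8.
Scale by 22: particular solution (-44, 22); reduce p mod 5: (1, 4).
General solution: p = 1 + 5t, q = 4 - 2t for integer t.
24 ≤ 1 + 5t ≤ 84 gives t ∈ [5, 16], which is 12 values.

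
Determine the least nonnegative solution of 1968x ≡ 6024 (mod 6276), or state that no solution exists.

137

gcd(6276, 1968):
  6276 = 3·1968 + 372
  1968 = 5·372 + 108
  372 = 3·108 + 48
  108 = 2·48 + 12
  48 = 4·12
so gcd(6276, 1968) = 12.
12 divides 6024, so solutions exist.
Back-substitute for Bézout coefficients:
  12 = 108 - 2·48
  ... = 1968·(118) + 6276·(-37)
So 1968·(118) ≡ 12 (mod 6276); multiply by 502: x ≡ 59236 (mod 523).
Smallest nonnegative: x = 59236 mod 523 = 137.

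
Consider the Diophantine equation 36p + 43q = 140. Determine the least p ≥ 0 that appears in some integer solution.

gcd(43, 36):
  43 = 1*36 + 7
  36 = 5*7 + 1
  7 = 7*1
so gcd(43, 36) = 1.
1 divides 140, so solutions exist.
Back-substitute for Bézout coefficients:
  1 = 36 - 5*7
  ... = 36*(6) + 43*(-5)
Scale by 140/1 = 140: (p₀, q₀) = (840, -700).
General solution: p = 840 + 43t, q = -700 - 36t for integer t.
p ≥ 0: smallest is 840 mod 43 = 23 (at t = -19), with q = -16.

23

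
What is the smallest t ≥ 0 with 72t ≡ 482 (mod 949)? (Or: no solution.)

gcd(949, 72):
  949 = 13*72 + 13
  72 = 5*13 + 7
  13 = 1*7 + 6
  7 = 1*6 + 1
  6 = 6*1
so gcd(949, 72) = 1.
1 divides 482, so solutions exist.
Back-substitute for Bézout coefficients:
  1 = 7 - 1*6
  ... = 72*(145) + 949*(-11)
So 72*(145) ≡ 1 (mod 949); multiply by 482: t ≡ 69890 (mod 949).
Smallest nonnegative: t = 69890 mod 949 = 613.

613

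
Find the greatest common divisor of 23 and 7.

gcd(23, 7):
  23 = 3·7 + 2
  7 = 3·2 + 1
  2 = 2·1
so gcd(23, 7) = 1.

1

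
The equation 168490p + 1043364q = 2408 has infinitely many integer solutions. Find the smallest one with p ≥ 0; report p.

2960

gcd(1043364, 168490) = 14.
14 divides 2408, so solutions exist.
By Bézout, 168490*(-18181) + 1043364*(2936) = 14.
Scale by 2408/14 = 172: (p₀, q₀) = (-3127132, 504992).
General solution: p = -3127132 + 74526t, q = 504992 - 12035t for integer t.
p ≥ 0: smallest is -3127132 mod 74526 = 2960 (at t = 42), with q = -478.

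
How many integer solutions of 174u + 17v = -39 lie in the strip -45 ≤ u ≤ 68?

gcd(174, 17) = 1.
By Bézout, 174×(-4) + 17×(41) = 1.
Particular solution: (3, -33).
General solution: u = 3 + 17t, v = -33 - 174t for integer t.
-45 ≤ 3 + 17t ≤ 68 gives t ∈ [-2, 3], which is 6 values.

6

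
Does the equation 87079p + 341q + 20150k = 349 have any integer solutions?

no

gcd(87079, 341) = 31.
gcd(31, 20150) = 31.
31 does not divide 349 (remainder 8), so no integer solutions.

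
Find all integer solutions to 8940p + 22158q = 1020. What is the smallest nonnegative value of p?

gcd(22158, 8940):
  22158 = 2*8940 + 4278
  8940 = 2*4278 + 384
  4278 = 11*384 + 54
  384 = 7*54 + 6
  54 = 9*6
so gcd(22158, 8940) = 6.
6 divides 1020, so solutions exist.
Back-substitute for Bézout coefficients:
  6 = 384 - 7*54
  ... = 8940*(404) + 22158*(-163)
Scale by 1020/6 = 170: (p₀, q₀) = (68680, -27710).
General solution: p = 68680 + 3693t, q = -27710 - 1490t for integer t.
p ≥ 0: smallest is 68680 mod 3693 = 2206 (at t = -18), with q = -890.

2206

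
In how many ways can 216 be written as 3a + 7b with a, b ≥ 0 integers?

gcd(7, 3) = 1  (7 = 2×3 + 1, 3 = 3×1).
Back-substituting, 3×(-2) + 7×(1) = 1.
Scale by 216: one solution is (-432, 216). Reduce a mod 7: (2, 30).
General: a = 2 + 7t, b = 30 - 3t.
a ≥ 0 ⇒ t ≥ 0; b ≥ 0 ⇒ t ≤ 10. So t ∈ [0, 10]: 11 solutions.

11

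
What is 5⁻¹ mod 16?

13

gcd(16, 5) = 1.
By Bézout, 5*(-3) + 16*(1) = 1.
So 5*-3 ≡ 1 (mod 16), and -3 mod 16 = 13.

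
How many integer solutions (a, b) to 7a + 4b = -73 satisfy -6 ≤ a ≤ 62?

gcd(7, 4) = 1.
By Bézout, 7·(-1) + 4·(2) = 1.
Particular solution: (1, -20).
General solution: a = 1 + 4t, b = -20 - 7t for integer t.
-6 ≤ 1 + 4t ≤ 62 gives t ∈ [-1, 15], which is 17 values.

17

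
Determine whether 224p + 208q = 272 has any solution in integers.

yes

gcd(224, 208) = 16.
16 divides 272, so integer solutions exist.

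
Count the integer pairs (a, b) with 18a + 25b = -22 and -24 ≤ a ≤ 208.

gcd(25, 18) = 1  (25 = 1*18 + 7, 18 = 2*7 + 4, 7 = 1*4 + 3, 4 = 1*3 + 1, 3 = 3*1).
Back-substituting, 18*(7) + 25*(-5) = 1.
Scale by -22: particular solution (-154, 110); reduce a mod 25: (21, -16).
General solution: a = 21 + 25t, b = -16 - 18t for integer t.
-24 ≤ 21 + 25t ≤ 208 gives t ∈ [-1, 7], which is 9 values.

9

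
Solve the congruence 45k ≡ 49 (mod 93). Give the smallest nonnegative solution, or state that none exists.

no solution

gcd(93, 45) = 3  (93 = 2×45 + 3, 45 = 15×3).
3 does not divide 49, so the congruence has no solution.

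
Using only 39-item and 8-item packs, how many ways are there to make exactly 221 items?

1

Need nonnegative integers with 39j + 8k = 221.
gcd(39, 8) = 1, and 39·(-1) + 8·(5) = 1.
So (j₀, k₀) = (-221, 1105); general j = -221 + 8t, k = 1105 - 39t.
j ≥ 0 ⇒ t ≥ 28; k ≥ 0 ⇒ t ≤ 28. That's 1 value of t.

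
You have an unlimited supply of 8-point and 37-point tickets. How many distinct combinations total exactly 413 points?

Need nonnegative integers with 8j + 37k = 413.
gcd(8, 37) = 1, and 8·(14) + 37·(-3) = 1.
So (j₀, k₀) = (5782, -1239); general j = 5782 + 37t, k = -1239 - 8t.
j ≥ 0 ⇒ t ≥ -156; k ≥ 0 ⇒ t ≤ -155. That's 2 values of t.

2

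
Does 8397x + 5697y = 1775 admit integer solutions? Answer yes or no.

no

gcd(8397, 5697) = 27  (8397 = 1·5697 + 2700, 5697 = 2·2700 + 297, 2700 = 9·297 + 27, 297 = 11·27).
27 does not divide 1775 (remainder 20), so no integer solutions.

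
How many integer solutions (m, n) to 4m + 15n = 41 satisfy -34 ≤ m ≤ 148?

gcd(15, 4):
  15 = 3·4 + 3
  4 = 1·3 + 1
  3 = 3·1
so gcd(15, 4) = 1.
Back-substitute for Bézout coefficients:
  1 = 4 - 1·3
  ... = 4·(4) + 15·(-1)
Scale by 41: particular solution (164, -41); reduce m mod 15: (14, -1).
General solution: m = 14 + 15t, n = -1 - 4t for integer t.
-34 ≤ 14 + 15t ≤ 148 gives t ∈ [-3, 8], which is 12 values.

12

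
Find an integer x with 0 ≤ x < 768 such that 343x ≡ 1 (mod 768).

gcd(768, 343) = 1  (768 = 2×343 + 82, 343 = 4×82 + 15, 82 = 5×15 + 7, 15 = 2×7 + 1, 7 = 7×1).
Back-substituting, 343×(103) + 768×(-46) = 1.
So 343×103 ≡ 1 (mod 768), and 103 mod 768 = 103.

103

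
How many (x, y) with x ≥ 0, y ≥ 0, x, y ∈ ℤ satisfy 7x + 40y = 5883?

gcd(40, 7):
  40 = 5·7 + 5
  7 = 1·5 + 2
  5 = 2·2 + 1
  2 = 2·1
so gcd(40, 7) = 1.
Back-substitute for Bézout coefficients:
  1 = 5 - 2·2
  ... = 7·(-17) + 40·(3)
Scale by 5883: one solution is (-100011, 17649). Reduce x mod 40: (29, 142).
General: x = 29 + 40t, y = 142 - 7t.
x ≥ 0 ⇒ t ≥ 0; y ≥ 0 ⇒ t ≤ 20. So t ∈ [0, 20]: 21 solutions.

21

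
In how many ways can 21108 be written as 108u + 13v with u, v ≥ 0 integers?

15

gcd(108, 13) = 1.
By Bézout, 108*(-3) + 13*(25) = 1.
One solution: (12, 1524).
General: u = 12 + 13t, v = 1524 - 108t.
u ≥ 0 ⇒ t ≥ 0; v ≥ 0 ⇒ t ≤ 14. So t ∈ [0, 14]: 15 solutions.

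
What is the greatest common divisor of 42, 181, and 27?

1

gcd(181, 42) = 1.
gcd(1, 27) = 1.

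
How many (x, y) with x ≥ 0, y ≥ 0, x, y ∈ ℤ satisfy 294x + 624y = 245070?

8

gcd(624, 294):
  624 = 2*294 + 36
  294 = 8*36 + 6
  36 = 6*6
so gcd(624, 294) = 6.
Back-substitute for Bézout coefficients:
  6 = 294 - 8*36
  ... = 294*(17) + 624*(-8)
Scale by 40845: one solution is (694365, -326760). Reduce x mod 104: (61, 364).
General: x = 61 + 104t, y = 364 - 49t.
x ≥ 0 ⇒ t ≥ 0; y ≥ 0 ⇒ t ≤ 7. So t ∈ [0, 7]: 8 solutions.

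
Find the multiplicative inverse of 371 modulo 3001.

gcd(3001, 371) = 1.
By Bézout, 371×(-364) + 3001×(45) = 1.
So 371×-364 ≡ 1 (mod 3001), and -364 mod 3001 = 2637.

2637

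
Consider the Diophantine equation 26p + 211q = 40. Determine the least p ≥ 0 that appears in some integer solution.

gcd(211, 26) = 1  (211 = 8*26 + 3, 26 = 8*3 + 2, 3 = 1*2 + 1, 2 = 2*1).
1 divides 40, so solutions exist.
Back-substituting, 26*(-73) + 211*(9) = 1.
Scale by 40/1 = 40: (p₀, q₀) = (-2920, 360).
General solution: p = -2920 + 211t, q = 360 - 26t for integer t.
p ≥ 0: smallest is -2920 mod 211 = 34 (at t = 14), with q = -4.

34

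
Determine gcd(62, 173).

1

gcd(173, 62):
  173 = 2*62 + 49
  62 = 1*49 + 13
  49 = 3*13 + 10
  13 = 1*10 + 3
  10 = 3*3 + 1
  3 = 3*1
so gcd(173, 62) = 1.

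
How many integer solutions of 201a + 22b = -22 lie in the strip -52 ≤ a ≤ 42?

gcd(201, 22):
  201 = 9*22 + 3
  22 = 7*3 + 1
  3 = 3*1
so gcd(201, 22) = 1.
Back-substitute for Bézout coefficients:
  1 = 22 - 7*3
  ... = 201*(-7) + 22*(64)
Scale by -22: particular solution (154, -1408); reduce a mod 22: (0, -1).
General solution: a = 0 + 22t, b = -1 - 201t for integer t.
-52 ≤ 0 + 22t ≤ 42 gives t ∈ [-2, 1], which is 4 values.

4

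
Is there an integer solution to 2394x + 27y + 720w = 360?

yes

gcd(2394, 27) = 9  (2394 = 88×27 + 18, 27 = 1×18 + 9, 18 = 2×9).
gcd(9, 720) = 9.
9 divides 360, so integer solutions exist.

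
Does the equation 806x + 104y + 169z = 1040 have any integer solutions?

gcd(806, 104) = 26.
gcd(26, 169) = 13.
13 divides 1040, so integer solutions exist.

yes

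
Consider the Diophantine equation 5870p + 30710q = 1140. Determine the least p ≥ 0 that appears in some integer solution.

gcd(30710, 5870):
  30710 = 5*5870 + 1360
  5870 = 4*1360 + 430
  1360 = 3*430 + 70
  430 = 6*70 + 10
  70 = 7*10
so gcd(30710, 5870) = 10.
10 divides 1140, so solutions exist.
Back-substitute for Bézout coefficients:
  10 = 430 - 6*70
  ... = 5870*(429) + 30710*(-82)
Scale by 1140/10 = 114: (p₀, q₀) = (48906, -9348).
General solution: p = 48906 + 3071t, q = -9348 - 587t for integer t.
p ≥ 0: smallest is 48906 mod 3071 = 2841 (at t = -15), with q = -543.

2841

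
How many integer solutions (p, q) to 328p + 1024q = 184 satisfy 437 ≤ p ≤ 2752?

19

gcd(1024, 328):
  1024 = 3*328 + 40
  328 = 8*40 + 8
  40 = 5*8
so gcd(1024, 328) = 8.
Back-substitute for Bézout coefficients:
  8 = 328 - 8*40
  ... = 328*(25) + 1024*(-8)
Scale by 23: particular solution (575, -184); reduce p mod 128: (63, -20).
General solution: p = 63 + 128t, q = -20 - 41t for integer t.
437 ≤ 63 + 128t ≤ 2752 gives t ∈ [3, 21], which is 19 values.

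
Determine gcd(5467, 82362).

gcd(82362, 5467):
  82362 = 15*5467 + 357
  5467 = 15*357 + 112
  357 = 3*112 + 21
  112 = 5*21 + 7
  21 = 3*7
so gcd(82362, 5467) = 7.

7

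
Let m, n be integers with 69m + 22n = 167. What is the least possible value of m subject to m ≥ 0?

19

gcd(69, 22):
  69 = 3*22 + 3
  22 = 7*3 + 1
  3 = 3*1
so gcd(69, 22) = 1.
1 divides 167, so solutions exist.
Back-substitute for Bézout coefficients:
  1 = 22 - 7*3
  ... = 69*(-7) + 22*(22)
Scale by 167/1 = 167: (m₀, n₀) = (-1169, 3674).
General solution: m = -1169 + 22t, n = 3674 - 69t for integer t.
m ≥ 0: smallest is -1169 mod 22 = 19 (at t = 54), with n = -52.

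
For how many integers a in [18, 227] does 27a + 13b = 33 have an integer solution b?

16

gcd(27, 13) = 1.
By Bézout, 27*(1) + 13*(-2) = 1.
Particular solution: (7, -12).
General solution: a = 7 + 13t, b = -12 - 27t for integer t.
18 ≤ 7 + 13t ≤ 227 gives t ∈ [1, 16], which is 16 values.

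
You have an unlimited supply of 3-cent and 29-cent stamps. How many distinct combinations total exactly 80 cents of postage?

Need nonnegative integers with 3j + 29k = 80.
gcd(3, 29) = 1, and 3·(10) + 29·(-1) = 1.
So (j₀, k₀) = (800, -80); general j = 800 + 29t, k = -80 - 3t.
j ≥ 0 ⇒ t ≥ -27; k ≥ 0 ⇒ t ≤ -27. That's 1 value of t.

1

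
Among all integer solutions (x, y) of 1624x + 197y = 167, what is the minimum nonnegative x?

24

gcd(1624, 197) = 1.
1 divides 167, so solutions exist.
By Bézout, 1624·(78) + 197·(-643) = 1.
Scale by 167/1 = 167: (x₀, y₀) = (13026, -107381).
General solution: x = 13026 + 197t, y = -107381 - 1624t for integer t.
x ≥ 0: smallest is 13026 mod 197 = 24 (at t = -66), with y = -197.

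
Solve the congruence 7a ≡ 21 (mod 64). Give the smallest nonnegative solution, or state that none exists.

3

gcd(64, 7) = 1  (64 = 9*7 + 1, 7 = 7*1).
1 divides 21, so solutions exist.
Back-substituting, 7*(-9) + 64*(1) = 1.
So 7*(-9) ≡ 1 (mod 64); multiply by 21: a ≡ -189 (mod 64).
Smallest nonnegative: a = -189 mod 64 = 3.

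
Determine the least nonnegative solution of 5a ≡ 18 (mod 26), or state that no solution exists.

gcd(26, 5):
  26 = 5·5 + 1
  5 = 5·1
so gcd(26, 5) = 1.
1 divides 18, so solutions exist.
Back-substitute for Bézout coefficients:
  1 = 26 - 5·5
  ... = 5·(-5) + 26·(1)
So 5·(-5) ≡ 1 (mod 26); multiply by 18: a ≡ -90 (mod 26).
Smallest nonnegative: a = -90 mod 26 = 14.

14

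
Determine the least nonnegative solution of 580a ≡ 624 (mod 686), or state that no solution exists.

gcd(686, 580) = 2.
2 divides 624, so solutions exist.
By Bézout, 580·(110) + 686·(-93) = 2.
So 580·(110) ≡ 2 (mod 686); multiply by 312: a ≡ 34320 (mod 343).
Smallest nonnegative: a = 34320 mod 343 = 20.

20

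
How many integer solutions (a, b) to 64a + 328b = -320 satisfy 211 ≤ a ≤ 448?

gcd(328, 64):
  328 = 5×64 + 8
  64 = 8×8
so gcd(328, 64) = 8.
Back-substitute for Bézout coefficients:
  8 = 328 - 5×64
  ... = 64×(-5) + 328×(1)
Scale by -40: particular solution (200, -40); reduce a mod 41: (36, -8).
General solution: a = 36 + 41t, b = -8 - 8t for integer t.
211 ≤ 36 + 41t ≤ 448 gives t ∈ [5, 10], which is 6 values.

6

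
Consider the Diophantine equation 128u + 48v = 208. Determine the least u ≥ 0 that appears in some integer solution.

2

gcd(128, 48):
  128 = 2*48 + 32
  48 = 1*32 + 16
  32 = 2*16
so gcd(128, 48) = 16.
16 divides 208, so solutions exist.
Back-substitute for Bézout coefficients:
  16 = 48 - 1*32
  ... = 128*(-1) + 48*(3)
Scale by 208/16 = 13: (u₀, v₀) = (-13, 39).
General solution: u = -13 + 3t, v = 39 - 8t for integer t.
u ≥ 0: smallest is -13 mod 3 = 2 (at t = 5), with v = -1.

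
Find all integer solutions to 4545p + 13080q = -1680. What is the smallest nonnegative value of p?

368

gcd(13080, 4545) = 15.
15 divides -1680, so solutions exist.
By Bézout, 4545·(-377) + 13080·(131) = 15.
Scale by -1680/15 = -112: (p₀, q₀) = (42224, -14672).
General solution: p = 42224 + 872t, q = -14672 - 303t for integer t.
p ≥ 0: smallest is 42224 mod 872 = 368 (at t = -48), with q = -128.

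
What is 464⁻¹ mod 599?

gcd(599, 464):
  599 = 1×464 + 135
  464 = 3×135 + 59
  135 = 2×59 + 17
  59 = 3×17 + 8
  17 = 2×8 + 1
  8 = 8×1
so gcd(599, 464) = 1.
Back-substitute for Bézout coefficients:
  1 = 17 - 2×8
  ... = 464×(-71) + 599×(55)
So 464×-71 ≡ 1 (mod 599), and -71 mod 599 = 528.

528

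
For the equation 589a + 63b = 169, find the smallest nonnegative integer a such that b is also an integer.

gcd(589, 63) = 1  (589 = 9·63 + 22, 63 = 2·22 + 19, 22 = 1·19 + 3, 19 = 6·3 + 1, 3 = 3·1).
1 divides 169, so solutions exist.
Back-substituting, 589·(-20) + 63·(187) = 1.
Scale by 169/1 = 169: (a₀, b₀) = (-3380, 31603).
General solution: a = -3380 + 63t, b = 31603 - 589t for integer t.
a ≥ 0: smallest is -3380 mod 63 = 22 (at t = 54), with b = -203.

22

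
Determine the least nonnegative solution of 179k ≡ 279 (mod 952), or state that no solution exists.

677

gcd(952, 179) = 1.
1 divides 279, so solutions exist.
By Bézout, 179*(-117) + 952*(22) = 1.
So 179*(-117) ≡ 1 (mod 952); multiply by 279: k ≡ -32643 (mod 952).
Smallest nonnegative: k = -32643 mod 952 = 677.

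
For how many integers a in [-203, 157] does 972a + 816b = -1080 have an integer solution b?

6

gcd(972, 816):
  972 = 1×816 + 156
  816 = 5×156 + 36
  156 = 4×36 + 12
  36 = 3×12
so gcd(972, 816) = 12.
Back-substitute for Bézout coefficients:
  12 = 156 - 4×36
  ... = 972×(21) + 816×(-25)
Scale by -90: particular solution (-1890, 2250); reduce a mod 68: (14, -18).
General solution: a = 14 + 68t, b = -18 - 81t for integer t.
-203 ≤ 14 + 68t ≤ 157 gives t ∈ [-3, 2], which is 6 values.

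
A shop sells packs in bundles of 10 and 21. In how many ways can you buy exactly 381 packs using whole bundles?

Need nonnegative integers with 10j + 21k = 381.
gcd(10, 21) = 1, and 10·(-2) + 21·(1) = 1.
So (j₀, k₀) = (-762, 381); general j = -762 + 21t, k = 381 - 10t.
j ≥ 0 ⇒ t ≥ 37; k ≥ 0 ⇒ t ≤ 38. That's 2 values of t.

2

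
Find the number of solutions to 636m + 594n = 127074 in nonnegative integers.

gcd(636, 594) = 6  (636 = 1×594 + 42, 594 = 14×42 + 6, 42 = 7×6).
Back-substituting, 636×(-14) + 594×(15) = 6.
Scale by 21179: one solution is (-296506, 317685). Reduce m mod 99: (98, 109).
General: m = 98 + 99t, n = 109 - 106t.
m ≥ 0 ⇒ t ≥ 0; n ≥ 0 ⇒ t ≤ 1. So t ∈ [0, 1]: 2 solutions.

2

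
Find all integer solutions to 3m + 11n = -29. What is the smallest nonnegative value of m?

5

gcd(11, 3):
  11 = 3·3 + 2
  3 = 1·2 + 1
  2 = 2·1
so gcd(11, 3) = 1.
1 divides -29, so solutions exist.
Back-substitute for Bézout coefficients:
  1 = 3 - 1·2
  ... = 3·(4) + 11·(-1)
Scale by -29/1 = -29: (m₀, n₀) = (-116, 29).
General solution: m = -116 + 11t, n = 29 - 3t for integer t.
m ≥ 0: smallest is -116 mod 11 = 5 (at t = 11), with n = -4.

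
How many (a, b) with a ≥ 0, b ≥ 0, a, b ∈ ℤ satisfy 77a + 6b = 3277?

7

gcd(77, 6):
  77 = 12×6 + 5
  6 = 1×5 + 1
  5 = 5×1
so gcd(77, 6) = 1.
Back-substitute for Bézout coefficients:
  1 = 6 - 1×5
  ... = 77×(-1) + 6×(13)
Scale by 3277: one solution is (-3277, 42601). Reduce a mod 6: (5, 482).
General: a = 5 + 6t, b = 482 - 77t.
a ≥ 0 ⇒ t ≥ 0; b ≥ 0 ⇒ t ≤ 6. So t ∈ [0, 6]: 7 solutions.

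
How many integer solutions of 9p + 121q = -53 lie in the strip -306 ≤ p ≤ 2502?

23

gcd(121, 9) = 1.
By Bézout, 9*(27) + 121*(-2) = 1.
Particular solution: (21, -2).
General solution: p = 21 + 121t, q = -2 - 9t for integer t.
-306 ≤ 21 + 121t ≤ 2502 gives t ∈ [-2, 20], which is 23 values.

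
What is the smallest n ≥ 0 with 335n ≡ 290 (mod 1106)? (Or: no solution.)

298

gcd(1106, 335):
  1106 = 3*335 + 101
  335 = 3*101 + 32
  101 = 3*32 + 5
  32 = 6*5 + 2
  5 = 2*2 + 1
  2 = 2*1
so gcd(1106, 335) = 1.
1 divides 290, so solutions exist.
Back-substitute for Bézout coefficients:
  1 = 5 - 2*2
  ... = 335*(-449) + 1106*(136)
So 335*(-449) ≡ 1 (mod 1106); multiply by 290: n ≡ -130210 (mod 1106).
Smallest nonnegative: n = -130210 mod 1106 = 298.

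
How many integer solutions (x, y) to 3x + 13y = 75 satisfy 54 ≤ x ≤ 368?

gcd(13, 3):
  13 = 4*3 + 1
  3 = 3*1
so gcd(13, 3) = 1.
Back-substitute for Bézout coefficients:
  1 = 13 - 4*3
  ... = 3*(-4) + 13*(1)
Scale by 75: particular solution (-300, 75); reduce x mod 13: (12, 3).
General solution: x = 12 + 13t, y = 3 - 3t for integer t.
54 ≤ 12 + 13t ≤ 368 gives t ∈ [4, 27], which is 24 values.

24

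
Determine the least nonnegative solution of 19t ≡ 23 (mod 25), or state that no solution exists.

gcd(25, 19) = 1.
1 divides 23, so solutions exist.
By Bézout, 19*(4) + 25*(-3) = 1.
So 19*(4) ≡ 1 (mod 25); multiply by 23: t ≡ 92 (mod 25).
Smallest nonnegative: t = 92 mod 25 = 17.

17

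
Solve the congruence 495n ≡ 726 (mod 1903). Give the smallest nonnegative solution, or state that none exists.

gcd(1903, 495) = 11.
11 divides 726, so solutions exist.
By Bézout, 495×(50) + 1903×(-13) = 11.
So 495×(50) ≡ 11 (mod 1903); multiply by 66: n ≡ 3300 (mod 173).
Smallest nonnegative: n = 3300 mod 173 = 13.

13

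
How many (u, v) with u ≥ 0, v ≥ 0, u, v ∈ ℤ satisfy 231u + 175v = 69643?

gcd(231, 175):
  231 = 1·175 + 56
  175 = 3·56 + 7
  56 = 8·7
so gcd(231, 175) = 7.
Back-substitute for Bézout coefficients:
  7 = 175 - 3·56
  ... = 231·(-3) + 175·(4)
Scale by 9949: one solution is (-29847, 39796). Reduce u mod 25: (3, 394).
General: u = 3 + 25t, v = 394 - 33t.
u ≥ 0 ⇒ t ≥ 0; v ≥ 0 ⇒ t ≤ 11. So t ∈ [0, 11]: 12 solutions.

12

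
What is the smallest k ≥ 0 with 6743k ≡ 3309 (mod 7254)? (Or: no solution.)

6339

gcd(7254, 6743):
  7254 = 1*6743 + 511
  6743 = 13*511 + 100
  511 = 5*100 + 11
  100 = 9*11 + 1
  11 = 11*1
so gcd(7254, 6743) = 1.
1 divides 3309, so solutions exist.
Back-substitute for Bézout coefficients:
  1 = 100 - 9*11
  ... = 6743*(653) + 7254*(-607)
So 6743*(653) ≡ 1 (mod 7254); multiply by 3309: k ≡ 2160777 (mod 7254).
Smallest nonnegative: k = 2160777 mod 7254 = 6339.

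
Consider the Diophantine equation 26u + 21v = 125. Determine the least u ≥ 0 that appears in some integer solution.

4

gcd(26, 21):
  26 = 1*21 + 5
  21 = 4*5 + 1
  5 = 5*1
so gcd(26, 21) = 1.
1 divides 125, so solutions exist.
Back-substitute for Bézout coefficients:
  1 = 21 - 4*5
  ... = 26*(-4) + 21*(5)
Scale by 125/1 = 125: (u₀, v₀) = (-500, 625).
General solution: u = -500 + 21t, v = 625 - 26t for integer t.
u ≥ 0: smallest is -500 mod 21 = 4 (at t = 24), with v = 1.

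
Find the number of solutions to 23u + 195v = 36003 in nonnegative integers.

8

gcd(195, 23) = 1.
By Bézout, 23·(17) + 195·(-2) = 1.
One solution: (141, 168).
General: u = 141 + 195t, v = 168 - 23t.
u ≥ 0 ⇒ t ≥ 0; v ≥ 0 ⇒ t ≤ 7. So t ∈ [0, 7]: 8 solutions.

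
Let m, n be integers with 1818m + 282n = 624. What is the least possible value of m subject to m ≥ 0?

gcd(1818, 282):
  1818 = 6·282 + 126
  282 = 2·126 + 30
  126 = 4·30 + 6
  30 = 5·6
so gcd(1818, 282) = 6.
6 divides 624, so solutions exist.
Back-substitute for Bézout coefficients:
  6 = 126 - 4·30
  ... = 1818·(9) + 282·(-58)
Scale by 624/6 = 104: (m₀, n₀) = (936, -6032).
General solution: m = 936 + 47t, n = -6032 - 303t for integer t.
m ≥ 0: smallest is 936 mod 47 = 43 (at t = -19), with n = -275.

43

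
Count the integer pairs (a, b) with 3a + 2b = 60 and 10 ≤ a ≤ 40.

16

gcd(3, 2) = 1.
By Bézout, 3·(1) + 2·(-1) = 1.
Particular solution: (0, 30).
General solution: a = 0 + 2t, b = 30 - 3t for integer t.
10 ≤ 0 + 2t ≤ 40 gives t ∈ [5, 20], which is 16 values.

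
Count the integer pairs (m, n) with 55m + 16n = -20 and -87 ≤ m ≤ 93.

11

gcd(55, 16) = 1.
By Bézout, 55*(7) + 16*(-24) = 1.
Particular solution: (4, -15).
General solution: m = 4 + 16t, n = -15 - 55t for integer t.
-87 ≤ 4 + 16t ≤ 93 gives t ∈ [-5, 5], which is 11 values.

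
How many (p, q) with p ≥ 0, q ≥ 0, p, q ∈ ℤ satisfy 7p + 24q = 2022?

12

gcd(24, 7) = 1  (24 = 3*7 + 3, 7 = 2*3 + 1, 3 = 3*1).
Back-substituting, 7*(7) + 24*(-2) = 1.
Scale by 2022: one solution is (14154, -4044). Reduce p mod 24: (18, 79).
General: p = 18 + 24t, q = 79 - 7t.
p ≥ 0 ⇒ t ≥ 0; q ≥ 0 ⇒ t ≤ 11. So t ∈ [0, 11]: 12 solutions.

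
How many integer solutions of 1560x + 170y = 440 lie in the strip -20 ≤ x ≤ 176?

gcd(1560, 170):
  1560 = 9·170 + 30
  170 = 5·30 + 20
  30 = 1·20 + 10
  20 = 2·10
so gcd(1560, 170) = 10.
Back-substitute for Bézout coefficients:
  10 = 30 - 1·20
  ... = 1560·(6) + 170·(-55)
Scale by 44: particular solution (264, -2420); reduce x mod 17: (9, -80).
General solution: x = 9 + 17t, y = -80 - 156t for integer t.
-20 ≤ 9 + 17t ≤ 176 gives t ∈ [-1, 9], which is 11 values.

11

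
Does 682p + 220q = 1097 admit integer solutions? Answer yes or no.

gcd(682, 220):
  682 = 3×220 + 22
  220 = 10×22
so gcd(682, 220) = 22.
22 does not divide 1097 (remainder 19), so no integer solutions.

no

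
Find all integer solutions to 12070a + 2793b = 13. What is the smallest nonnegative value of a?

gcd(12070, 2793):
  12070 = 4*2793 + 898
  2793 = 3*898 + 99
  898 = 9*99 + 7
  99 = 14*7 + 1
  7 = 7*1
so gcd(12070, 2793) = 1.
1 divides 13, so solutions exist.
Back-substitute for Bézout coefficients:
  1 = 99 - 14*7
  ... = 12070*(-395) + 2793*(1707)
Scale by 13/1 = 13: (a₀, b₀) = (-5135, 22191).
General solution: a = -5135 + 2793t, b = 22191 - 12070t for integer t.
a ≥ 0: smallest is -5135 mod 2793 = 451 (at t = 2), with b = -1949.

451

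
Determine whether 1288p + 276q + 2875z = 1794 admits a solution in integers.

gcd(1288, 276) = 92  (1288 = 4*276 + 184, 276 = 1*184 + 92, 184 = 2*92).
gcd(92, 2875) = 23.
23 divides 1794, so integer solutions exist.

yes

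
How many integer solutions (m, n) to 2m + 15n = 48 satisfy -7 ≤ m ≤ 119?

gcd(15, 2) = 1.
By Bézout, 2*(-7) + 15*(1) = 1.
Particular solution: (9, 2).
General solution: m = 9 + 15t, n = 2 - 2t for integer t.
-7 ≤ 9 + 15t ≤ 119 gives t ∈ [-1, 7], which is 9 values.

9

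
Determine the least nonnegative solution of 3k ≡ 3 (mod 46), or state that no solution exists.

gcd(46, 3) = 1.
1 divides 3, so solutions exist.
By Bézout, 3*(-15) + 46*(1) = 1.
So 3*(-15) ≡ 1 (mod 46); multiply by 3: k ≡ -45 (mod 46).
Smallest nonnegative: k = -45 mod 46 = 1.

1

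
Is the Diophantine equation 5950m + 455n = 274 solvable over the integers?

no

gcd(5950, 455) = 35  (5950 = 13×455 + 35, 455 = 13×35).
35 does not divide 274 (remainder 29), so no integer solutions.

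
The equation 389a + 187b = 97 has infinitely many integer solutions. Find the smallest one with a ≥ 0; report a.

181

gcd(389, 187):
  389 = 2*187 + 15
  187 = 12*15 + 7
  15 = 2*7 + 1
  7 = 7*1
so gcd(389, 187) = 1.
1 divides 97, so solutions exist.
Back-substitute for Bézout coefficients:
  1 = 15 - 2*7
  ... = 389*(25) + 187*(-52)
Scale by 97/1 = 97: (a₀, b₀) = (2425, -5044).
General solution: a = 2425 + 187t, b = -5044 - 389t for integer t.
a ≥ 0: smallest is 2425 mod 187 = 181 (at t = -12), with b = -376.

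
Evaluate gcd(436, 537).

1

gcd(537, 436):
  537 = 1*436 + 101
  436 = 4*101 + 32
  101 = 3*32 + 5
  32 = 6*5 + 2
  5 = 2*2 + 1
  2 = 2*1
so gcd(537, 436) = 1.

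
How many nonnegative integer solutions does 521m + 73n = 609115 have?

gcd(521, 73) = 1.
By Bézout, 521*(22) + 73*(-157) = 1.
One solution: (66, 7873).
General: m = 66 + 73t, n = 7873 - 521t.
m ≥ 0 ⇒ t ≥ 0; n ≥ 0 ⇒ t ≤ 15. So t ∈ [0, 15]: 16 solutions.

16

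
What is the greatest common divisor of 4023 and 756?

27

gcd(4023, 756):
  4023 = 5·756 + 243
  756 = 3·243 + 27
  243 = 9·27
so gcd(4023, 756) = 27.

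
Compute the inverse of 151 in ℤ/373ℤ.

42

gcd(373, 151) = 1  (373 = 2·151 + 71, 151 = 2·71 + 9, 71 = 7·9 + 8, 9 = 1·8 + 1, 8 = 8·1).
Back-substituting, 151·(42) + 373·(-17) = 1.
So 151·42 ≡ 1 (mod 373), and 42 mod 373 = 42.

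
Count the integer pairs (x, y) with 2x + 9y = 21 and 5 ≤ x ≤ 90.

gcd(9, 2):
  9 = 4*2 + 1
  2 = 2*1
so gcd(9, 2) = 1.
Back-substitute for Bézout coefficients:
  1 = 9 - 4*2
  ... = 2*(-4) + 9*(1)
Scale by 21: particular solution (-84, 21); reduce x mod 9: (6, 1).
General solution: x = 6 + 9t, y = 1 - 2t for integer t.
5 ≤ 6 + 9t ≤ 90 gives t ∈ [0, 9], which is 10 values.

10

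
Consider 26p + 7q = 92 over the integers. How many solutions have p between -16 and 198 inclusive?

gcd(26, 7):
  26 = 3·7 + 5
  7 = 1·5 + 2
  5 = 2·2 + 1
  2 = 2·1
so gcd(26, 7) = 1.
Back-substitute for Bézout coefficients:
  1 = 5 - 2·2
  ... = 26·(3) + 7·(-11)
Scale by 92: particular solution (276, -1012); reduce p mod 7: (3, 2).
General solution: p = 3 + 7t, q = 2 - 26t for integer t.
-16 ≤ 3 + 7t ≤ 198 gives t ∈ [-2, 27], which is 30 values.

30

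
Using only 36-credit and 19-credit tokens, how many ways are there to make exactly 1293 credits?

Need nonnegative integers with 36j + 19k = 1293.
gcd(36, 19) = 1, and 36·(9) + 19·(-17) = 1.
So (j₀, k₀) = (11637, -21981); general j = 11637 + 19t, k = -21981 - 36t.
j ≥ 0 ⇒ t ≥ -612; k ≥ 0 ⇒ t ≤ -611. That's 2 values of t.

2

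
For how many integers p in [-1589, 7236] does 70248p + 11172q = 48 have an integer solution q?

10

gcd(70248, 11172):
  70248 = 6·11172 + 3216
  11172 = 3·3216 + 1524
  3216 = 2·1524 + 168
  1524 = 9·168 + 12
  168 = 14·12
so gcd(70248, 11172) = 12.
Back-substitute for Bézout coefficients:
  12 = 1524 - 9·168
  ... = 70248·(-66) + 11172·(415)
Scale by 4: particular solution (-264, 1660); reduce p mod 931: (667, -4194).
General solution: p = 667 + 931t, q = -4194 - 5854t for integer t.
-1589 ≤ 667 + 931t ≤ 7236 gives t ∈ [-2, 7], which is 10 values.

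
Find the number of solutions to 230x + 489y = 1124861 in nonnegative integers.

10

gcd(489, 230):
  489 = 2·230 + 29
  230 = 7·29 + 27
  29 = 1·27 + 2
  27 = 13·2 + 1
  2 = 2·1
so gcd(489, 230) = 1.
Back-substitute for Bézout coefficients:
  1 = 27 - 13·2
  ... = 230·(236) + 489·(-111)
Scale by 1124861: one solution is (265467196, -124859571). Reduce x mod 489: (343, 2139).
General: x = 343 + 489t, y = 2139 - 230t.
x ≥ 0 ⇒ t ≥ 0; y ≥ 0 ⇒ t ≤ 9. So t ∈ [0, 9]: 10 solutions.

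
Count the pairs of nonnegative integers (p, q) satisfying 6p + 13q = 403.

6

gcd(13, 6) = 1  (13 = 2*6 + 1, 6 = 6*1).
Back-substituting, 6*(-2) + 13*(1) = 1.
Scale by 403: one solution is (-806, 403). Reduce p mod 13: (0, 31).
General: p = 0 + 13t, q = 31 - 6t.
p ≥ 0 ⇒ t ≥ 0; q ≥ 0 ⇒ t ≤ 5. So t ∈ [0, 5]: 6 solutions.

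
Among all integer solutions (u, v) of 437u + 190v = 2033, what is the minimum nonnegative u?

gcd(437, 190):
  437 = 2*190 + 57
  190 = 3*57 + 19
  57 = 3*19
so gcd(437, 190) = 19.
19 divides 2033, so solutions exist.
Back-substitute for Bézout coefficients:
  19 = 190 - 3*57
  ... = 437*(-3) + 190*(7)
Scale by 2033/19 = 107: (u₀, v₀) = (-321, 749).
General solution: u = -321 + 10t, v = 749 - 23t for integer t.
u ≥ 0: smallest is -321 mod 10 = 9 (at t = 33), with v = -10.

9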